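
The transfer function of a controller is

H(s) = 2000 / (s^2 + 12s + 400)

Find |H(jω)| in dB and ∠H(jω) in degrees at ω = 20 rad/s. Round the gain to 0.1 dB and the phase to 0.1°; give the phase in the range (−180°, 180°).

18.4 dB, -90.0°

At s = jω = j20:
quadratic: (j20)² + 12·j20 + 400 = 0 + j240 → |·| ≈ 240, ∠ ≈ 90.00°
|H| = 2000 / 240 ≈ 8.3333
Gain = 20 log₁₀(8.3333) ≈ 18.42 dB
∠H = 0.00° − 90.00° = -90.00°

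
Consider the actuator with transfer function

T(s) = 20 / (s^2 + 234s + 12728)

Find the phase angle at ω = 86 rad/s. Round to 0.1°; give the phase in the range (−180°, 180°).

-75.2°

Substitute s = j86:
Numerator: 20 = 20 + j0
Denominator: (j86)^2 + 234(j86) + 12728 = 5332 + j20124
|N| = √(20² + 0²) ≈ 20, ∠N ≈ 0.00°
|D| = √(5332² + 20124²) ≈ 20818, ∠D ≈ 75.16°
∠T = 0.00° − 75.16° = -75.16°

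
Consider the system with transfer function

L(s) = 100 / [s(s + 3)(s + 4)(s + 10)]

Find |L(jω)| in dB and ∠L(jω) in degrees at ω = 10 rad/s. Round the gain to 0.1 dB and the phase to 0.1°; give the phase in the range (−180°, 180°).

-44.0 dB, 83.5°

At s = jω = j10:
pole (s+3): 3 + j10 → |·| = √(3²+10²) = √109 ≈ 10.44, ∠ = arctan(10/3) ≈ 73.30°
pole (s+4): 4 + j10 → |·| = √(4²+10²) = √116 ≈ 10.77, ∠ = arctan(10/4) ≈ 68.20°
pole (s+10): 10 + j10 → |·| = √(10²+10²) = √200 ≈ 14.142, ∠ = arctan(10/10) ≈ 45.00°
pole at origin: |s| = 10, ∠ = 90.00° (in denominator)
|L| = 100 / 15901 ≈ 0.0062889
Gain = 20 log₁₀(0.0062889) ≈ -44.03 dB
∠L = 0.00° − 276.50° = -276.50° ≡ 83.50° (principal value)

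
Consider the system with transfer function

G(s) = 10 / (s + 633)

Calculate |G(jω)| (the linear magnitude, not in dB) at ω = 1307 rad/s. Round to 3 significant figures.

At s = jω = j1307:
pole (s+633): 633 + j1307 → |·| = √(633²+1307²) = √2108938 ≈ 1452.2, ∠ = arctan(1307/633) ≈ 64.16°
|G| = 10 / 1452.2 ≈ 0.0068861

0.00689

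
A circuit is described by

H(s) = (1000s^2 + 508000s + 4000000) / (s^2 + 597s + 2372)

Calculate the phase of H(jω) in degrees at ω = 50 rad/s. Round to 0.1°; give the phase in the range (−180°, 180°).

Substitute s = j50:
Numerator: 1000(j50)^2 + 508000(j50) + 4000000 = 1500000 + j25400000
Denominator: (j50)^2 + 597(j50) + 2372 = -128 + j29850
|N| = √(1500000² + 25400000²) ≈ 2.5444e+07, ∠N ≈ 86.62°
|D| = √(128² + 29850²) ≈ 29850, ∠D ≈ 90.25°
∠H = 86.62° − 90.25° = -3.63°

-3.6°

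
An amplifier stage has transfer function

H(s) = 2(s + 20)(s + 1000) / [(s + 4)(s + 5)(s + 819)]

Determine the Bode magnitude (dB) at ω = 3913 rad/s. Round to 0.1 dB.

-65.7 dB

At s = jω = j3913:
zero (s+20): 20 + j3913 → |·| = √(20²+3913²) = √15311969 ≈ 3913.1, ∠ = arctan(3913/20) ≈ 89.71°
zero (s+1000): 1000 + j3913 → |·| = √(1000²+3913²) = √16311569 ≈ 4038.8, ∠ = arctan(3913/1000) ≈ 75.66°
pole (s+4): 4 + j3913 → |·| = √(4²+3913²) = √15311585 ≈ 3913, ∠ = arctan(3913/4) ≈ 89.94°
pole (s+5): 5 + j3913 → |·| = √(5²+3913²) = √15311594 ≈ 3913, ∠ = arctan(3913/5) ≈ 89.93°
pole (s+819): 819 + j3913 → |·| = √(819²+3913²) = √15982330 ≈ 3997.8, ∠ = arctan(3913/819) ≈ 78.18°
|H| = 2 · 1.5804e+07 / 6.1213e+10 ≈ 0.00051636
Gain = 20 log₁₀(0.00051636) ≈ -65.74 dB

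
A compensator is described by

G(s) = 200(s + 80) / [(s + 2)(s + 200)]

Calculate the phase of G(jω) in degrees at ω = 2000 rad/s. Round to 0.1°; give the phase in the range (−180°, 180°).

-86.5°

At s = jω = j2000:
zero (s+80): 80 + j2000 → |·| = √(80²+2000²) = √4006400 ≈ 2001.6, ∠ = arctan(2000/80) ≈ 87.71°
pole (s+2): 2 + j2000 → |·| = √(2²+2000²) = √4000004 ≈ 2000, ∠ = arctan(2000/2) ≈ 89.94°
pole (s+200): 200 + j2000 → |·| = √(200²+2000²) = √4040000 ≈ 2010, ∠ = arctan(2000/200) ≈ 84.29°
∠G = 87.71° − 174.23° = -86.52°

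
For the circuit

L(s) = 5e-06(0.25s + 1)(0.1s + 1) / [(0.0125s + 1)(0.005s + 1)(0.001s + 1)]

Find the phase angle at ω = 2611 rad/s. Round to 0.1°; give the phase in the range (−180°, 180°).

At ω = 2611 rad/s:
zero (1 + j2611·0.25) = 1 + j652.75 → |·| ≈ 652.75, ∠ ≈ 89.91°
zero (1 + j2611·0.1) = 1 + j261.1 → |·| ≈ 261.1, ∠ ≈ 89.78°
pole (1 + j2611·0.0125) = 1 + j32.6375 → |·| ≈ 32.653, ∠ ≈ 88.25°
pole (1 + j2611·0.005) = 1 + j13.055 → |·| ≈ 13.093, ∠ ≈ 85.62°
pole (1 + j2611·0.001) = 1 + j2.611 → |·| ≈ 2.7959, ∠ ≈ 69.04°
∠L = (89.91° + 89.78°) − (88.25° + 85.62° + 69.04°) = -63.22°

-63.2°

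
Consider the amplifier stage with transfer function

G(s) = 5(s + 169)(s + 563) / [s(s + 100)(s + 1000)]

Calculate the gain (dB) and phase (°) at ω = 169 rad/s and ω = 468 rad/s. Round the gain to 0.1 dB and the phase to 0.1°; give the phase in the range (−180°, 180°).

ω = 169: -33.6 dB, -97.3°; ω = 468: -42.7 dB, -83.1°

At s = jω = j169:
zero (s+169): 169 + j169 → |·| = √(169²+169²) = √57122 ≈ 239, ∠ = arctan(169/169) ≈ 45.00°
zero (s+563): 563 + j169 → |·| = √(563²+169²) = √345530 ≈ 587.82, ∠ = arctan(169/563) ≈ 16.71°
pole (s+100): 100 + j169 → |·| = √(100²+169²) = √38561 ≈ 196.37, ∠ = arctan(169/100) ≈ 59.39°
pole (s+1000): 1000 + j169 → |·| = √(1000²+169²) = √1028561 ≈ 1014.2, ∠ = arctan(169/1000) ≈ 9.59°
pole at origin: |s| = 169, ∠ = 90.00° (in denominator)
|G| = 5 · 1.4049e+05 / 3.3658e+07 ≈ 0.02087
Gain = 20 log₁₀(0.02087) ≈ -33.61 dB
∠G = 61.71° − 158.98° = -97.27°

At s = jω = j468:
zero (s+169): 169 + j468 → |·| = √(169²+468²) = √247585 ≈ 497.58, ∠ = arctan(468/169) ≈ 70.14°
zero (s+563): 563 + j468 → |·| = √(563²+468²) = √535993 ≈ 732.12, ∠ = arctan(468/563) ≈ 39.74°
pole (s+100): 100 + j468 → |·| = √(100²+468²) = √229024 ≈ 478.56, ∠ = arctan(468/100) ≈ 77.94°
pole (s+1000): 1000 + j468 → |·| = √(1000²+468²) = √1219024 ≈ 1104.1, ∠ = arctan(468/1000) ≈ 25.08°
pole at origin: |s| = 468, ∠ = 90.00° (in denominator)
|G| = 5 · 3.6429e+05 / 2.4728e+08 ≈ 0.0073659
Gain = 20 log₁₀(0.0073659) ≈ -42.66 dB
∠G = 109.88° − 193.02° = -83.14°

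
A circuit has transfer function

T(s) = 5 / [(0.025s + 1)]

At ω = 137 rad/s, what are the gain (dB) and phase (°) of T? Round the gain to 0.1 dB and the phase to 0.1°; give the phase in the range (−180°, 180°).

At ω = 137 rad/s:
pole (1 + j137·0.025) = 1 + j3.425 → |·| ≈ 3.568, ∠ ≈ 73.72°
|T| = 5 · 1 / (3.568) ≈ 1.4013
Gain = 20 log₁₀(1.4013) ≈ 2.93 dB
∠T = (0°) − (73.72°) = -73.72°

2.9 dB, -73.7°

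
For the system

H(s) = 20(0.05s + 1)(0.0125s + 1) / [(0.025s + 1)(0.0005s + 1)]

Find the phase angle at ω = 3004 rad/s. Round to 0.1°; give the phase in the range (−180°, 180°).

32.5°

At ω = 3004 rad/s:
zero (1 + j3004·0.05) = 1 + j150.2 → |·| ≈ 150.2, ∠ ≈ 89.62°
zero (1 + j3004·0.0125) = 1 + j37.55 → |·| ≈ 37.563, ∠ ≈ 88.47°
pole (1 + j3004·0.025) = 1 + j75.1 → |·| ≈ 75.107, ∠ ≈ 89.24°
pole (1 + j3004·0.0005) = 1 + j1.502 → |·| ≈ 1.8044, ∠ ≈ 56.35°
∠H = (89.62° + 88.47°) − (89.24° + 56.35°) = 32.50°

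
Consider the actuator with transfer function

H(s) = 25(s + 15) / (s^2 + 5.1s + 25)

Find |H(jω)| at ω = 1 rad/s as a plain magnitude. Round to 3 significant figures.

15.3

At s = jω = j1:
zero (s+15): 15 + j1 → |·| = √(15²+1²) = √226 ≈ 15.033, ∠ = arctan(1/15) ≈ 3.81°
quadratic: (j1)² + 5.1·j1 + 25 = 24 + j5.1 → |·| ≈ 24.536, ∠ ≈ 12.00°
|H| = 25 · 15.033 / 24.536 ≈ 15.317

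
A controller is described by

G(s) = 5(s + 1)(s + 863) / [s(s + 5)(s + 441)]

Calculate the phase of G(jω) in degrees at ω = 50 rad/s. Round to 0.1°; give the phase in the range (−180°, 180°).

At s = jω = j50:
zero (s+1): 1 + j50 → |·| = √(1²+50²) = √2501 ≈ 50.01, ∠ = arctan(50/1) ≈ 88.85°
zero (s+863): 863 + j50 → |·| = √(863²+50²) = √747269 ≈ 864.45, ∠ = arctan(50/863) ≈ 3.32°
pole (s+5): 5 + j50 → |·| = √(5²+50²) = √2525 ≈ 50.249, ∠ = arctan(50/5) ≈ 84.29°
pole (s+441): 441 + j50 → |·| = √(441²+50²) = √196981 ≈ 443.83, ∠ = arctan(50/441) ≈ 6.47°
pole at origin: |s| = 50, ∠ = 90.00° (in denominator)
∠G = 92.17° − 180.76° = -88.59°

-88.6°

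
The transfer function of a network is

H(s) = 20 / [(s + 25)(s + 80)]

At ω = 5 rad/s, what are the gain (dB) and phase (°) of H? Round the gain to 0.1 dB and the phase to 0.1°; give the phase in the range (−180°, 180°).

At s = jω = j5:
pole (s+25): 25 + j5 → |·| = √(25²+5²) = √650 ≈ 25.495, ∠ = arctan(5/25) ≈ 11.31°
pole (s+80): 80 + j5 → |·| = √(80²+5²) = √6425 ≈ 80.156, ∠ = arctan(5/80) ≈ 3.58°
|H| = 20 / 2043.6 ≈ 0.0097867
Gain = 20 log₁₀(0.0097867) ≈ -40.19 dB
∠H = 0.00° − 14.89° = -14.89°

-40.2 dB, -14.9°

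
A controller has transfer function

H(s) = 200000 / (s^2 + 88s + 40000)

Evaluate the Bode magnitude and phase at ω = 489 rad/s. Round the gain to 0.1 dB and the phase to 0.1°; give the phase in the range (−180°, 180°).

-0.2 dB, -167.8°

At s = jω = j489:
quadratic: (j489)² + 88·j489 + 40000 = -199121 + j43032 → |·| ≈ 2.0372e+05, ∠ ≈ 167.81°
|H| = 200000 / 2.0372e+05 ≈ 0.98174
Gain = 20 log₁₀(0.98174) ≈ -0.16 dB
∠H = 0.00° − 167.81° = -167.81°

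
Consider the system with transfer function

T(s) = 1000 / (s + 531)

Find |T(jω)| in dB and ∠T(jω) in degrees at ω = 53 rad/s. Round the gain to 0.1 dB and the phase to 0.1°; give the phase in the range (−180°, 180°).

5.5 dB, -5.7°

At s = jω = j53:
pole (s+531): 531 + j53 → |·| = √(531²+53²) = √284770 ≈ 533.64, ∠ = arctan(53/531) ≈ 5.70°
|T| = 1000 / 533.64 ≈ 1.8739
Gain = 20 log₁₀(1.8739) ≈ 5.45 dB
∠T = 0.00° − 5.70° = -5.70°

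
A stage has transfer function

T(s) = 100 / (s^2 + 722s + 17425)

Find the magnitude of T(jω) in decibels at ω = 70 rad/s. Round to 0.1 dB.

Substitute s = j70:
Numerator: 100 = 100 + j0
Denominator: (j70)^2 + 722(j70) + 17425 = 12525 + j50540
|N| = √(100² + 0²) ≈ 100, ∠N ≈ 0.00°
|D| = √(12525² + 50540²) ≈ 52069, ∠D ≈ 76.08°
|T| = 100 / 52069 ≈ 0.0019205
Gain = 20 log₁₀(0.0019205) ≈ -54.33 dB

-54.3 dB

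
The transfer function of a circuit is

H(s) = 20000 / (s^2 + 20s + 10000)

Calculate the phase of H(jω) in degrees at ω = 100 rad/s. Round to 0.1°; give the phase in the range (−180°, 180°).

At s = jω = j100:
quadratic: (j100)² + 20·j100 + 10000 = 0 + j2000 → |·| ≈ 2000, ∠ ≈ 90.00°
∠H = 0.00° − 90.00° = -90.00°

-90.0°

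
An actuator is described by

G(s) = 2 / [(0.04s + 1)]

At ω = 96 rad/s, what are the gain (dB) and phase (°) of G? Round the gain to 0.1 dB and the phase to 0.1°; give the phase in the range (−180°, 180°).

At ω = 96 rad/s:
pole (1 + j96·0.04) = 1 + j3.84 → |·| ≈ 3.9681, ∠ ≈ 75.40°
|G| = 2 · 1 / (3.9681) ≈ 0.50402
Gain = 20 log₁₀(0.50402) ≈ -5.95 dB
∠G = (0°) − (75.40°) = -75.40°

-6.0 dB, -75.4°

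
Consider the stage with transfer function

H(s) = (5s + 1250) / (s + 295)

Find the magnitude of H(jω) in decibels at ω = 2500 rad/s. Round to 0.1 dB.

Substitute s = j2500:
Numerator: 5(j2500) + 1250 = 1250 + j12500
Denominator: (j2500) + 295 = 295 + j2500
|N| = √(1250² + 12500²) ≈ 12562, ∠N ≈ 84.29°
|D| = √(295² + 2500²) ≈ 2517.3, ∠D ≈ 83.27°
|H| = 12562 / 2517.3 ≈ 4.9903
Gain = 20 log₁₀(4.9903) ≈ 13.96 dB

14.0 dB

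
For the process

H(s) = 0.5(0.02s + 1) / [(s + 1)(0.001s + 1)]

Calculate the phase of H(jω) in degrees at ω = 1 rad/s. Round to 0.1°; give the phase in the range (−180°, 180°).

-43.9°

At ω = 1 rad/s:
zero (1 + j1·0.02) = 1 + j0.02 → |·| ≈ 1.0002, ∠ ≈ 1.15°
pole (1 + j1·1) = 1 + j1 → |·| ≈ 1.4142, ∠ ≈ 45.00°
pole (1 + j1·0.001) = 1 + j0.001 → |·| ≈ 1, ∠ ≈ 0.06°
∠H = (1.15°) − (45.00° + 0.06°) = -43.91°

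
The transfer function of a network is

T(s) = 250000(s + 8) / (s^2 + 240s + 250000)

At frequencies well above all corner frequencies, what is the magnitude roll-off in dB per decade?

-20 dB/decade

Each pole contributes −20 dB/decade at high frequency; each zero contributes +20 dB/decade.
Net: 1 zero(s) − 2 pole(s) → -20 dB/decade.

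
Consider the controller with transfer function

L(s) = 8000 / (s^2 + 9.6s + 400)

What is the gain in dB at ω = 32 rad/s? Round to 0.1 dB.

21.2 dB

At s = jω = j32:
quadratic: (j32)² + 9.6·j32 + 400 = -624 + j307.2 → |·| ≈ 695.52, ∠ ≈ 153.79°
|L| = 8000 / 695.52 ≈ 11.502
Gain = 20 log₁₀(11.502) ≈ 21.22 dB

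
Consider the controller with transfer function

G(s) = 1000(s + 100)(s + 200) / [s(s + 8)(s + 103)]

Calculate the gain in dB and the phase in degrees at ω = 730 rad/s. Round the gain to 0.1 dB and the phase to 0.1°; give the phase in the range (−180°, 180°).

At s = jω = j730:
zero (s+100): 100 + j730 → |·| = √(100²+730²) = √542900 ≈ 736.82, ∠ = arctan(730/100) ≈ 82.20°
zero (s+200): 200 + j730 → |·| = √(200²+730²) = √572900 ≈ 756.9, ∠ = arctan(730/200) ≈ 74.68°
pole (s+8): 8 + j730 → |·| = √(8²+730²) = √532964 ≈ 730.04, ∠ = arctan(730/8) ≈ 89.37°
pole (s+103): 103 + j730 → |·| = √(103²+730²) = √543509 ≈ 737.23, ∠ = arctan(730/103) ≈ 81.97°
pole at origin: |s| = 730, ∠ = 90.00° (in denominator)
|G| = 1000 · 5.577e+05 / 3.9289e+08 ≈ 1.4195
Gain = 20 log₁₀(1.4195) ≈ 3.04 dB
∠G = 156.88° − 261.34° = -104.46°

3.0 dB, -104.5°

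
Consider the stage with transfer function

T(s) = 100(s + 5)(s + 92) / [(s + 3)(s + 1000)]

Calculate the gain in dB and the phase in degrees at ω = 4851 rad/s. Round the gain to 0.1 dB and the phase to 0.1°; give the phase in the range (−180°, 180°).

At s = jω = j4851:
zero (s+5): 5 + j4851 → |·| = √(5²+4851²) = √23532226 ≈ 4851, ∠ = arctan(4851/5) ≈ 89.94°
zero (s+92): 92 + j4851 → |·| = √(92²+4851²) = √23540665 ≈ 4851.9, ∠ = arctan(4851/92) ≈ 88.91°
pole (s+3): 3 + j4851 → |·| = √(3²+4851²) = √23532210 ≈ 4851, ∠ = arctan(4851/3) ≈ 89.96°
pole (s+1000): 1000 + j4851 → |·| = √(1000²+4851²) = √24532201 ≈ 4953, ∠ = arctan(4851/1000) ≈ 78.35°
|T| = 100 · 2.3537e+07 / 2.4027e+07 ≈ 97.961
Gain = 20 log₁₀(97.961) ≈ 39.82 dB
∠T = 178.85° − 168.31° = 10.54°

39.8 dB, 10.5°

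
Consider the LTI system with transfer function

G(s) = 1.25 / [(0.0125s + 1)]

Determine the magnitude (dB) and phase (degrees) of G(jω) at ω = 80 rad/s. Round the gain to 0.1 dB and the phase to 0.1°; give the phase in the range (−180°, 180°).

-1.1 dB, -45.0°

At ω = 80 rad/s:
pole (1 + j80·0.0125) = 1 + j1 → |·| ≈ 1.4142, ∠ ≈ 45.00°
|G| = 1.25 · 1 / (1.4142) ≈ 0.88389
Gain = 20 log₁₀(0.88389) ≈ -1.07 dB
∠G = (0°) − (45.00°) = -45.00°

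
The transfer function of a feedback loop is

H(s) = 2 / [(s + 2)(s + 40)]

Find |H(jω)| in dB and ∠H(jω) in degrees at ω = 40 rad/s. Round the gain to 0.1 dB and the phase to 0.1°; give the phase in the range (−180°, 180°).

-61.1 dB, -132.1°

At s = jω = j40:
pole (s+2): 2 + j40 → |·| = √(2²+40²) = √1604 ≈ 40.05, ∠ = arctan(40/2) ≈ 87.14°
pole (s+40): 40 + j40 → |·| = √(40²+40²) = √3200 ≈ 56.569, ∠ = arctan(40/40) ≈ 45.00°
|H| = 2 / 2265.6 ≈ 0.00088277
Gain = 20 log₁₀(0.00088277) ≈ -61.08 dB
∠H = 0.00° − 132.14° = -132.14°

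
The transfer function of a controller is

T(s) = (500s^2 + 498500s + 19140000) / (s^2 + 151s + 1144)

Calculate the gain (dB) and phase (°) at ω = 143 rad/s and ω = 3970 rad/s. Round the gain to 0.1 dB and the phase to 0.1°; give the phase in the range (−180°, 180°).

ω = 143: 67.9 dB, -48.9°; ω = 3970: 54.2 dB, -12.0°

Substitute s = j143:
Numerator: 500(j143)^2 + 498500(j143) + 19140000 = 8915500 + j71285500
Denominator: (j143)^2 + 151(j143) + 1144 = -19305 + j21593
|N| = √(8915500² + 71285500²) ≈ 7.1841e+07, ∠N ≈ 82.87°
|D| = √(19305² + 21593²) ≈ 28964, ∠D ≈ 131.80°
|T| = 7.1841e+07 / 28964 ≈ 2480.4
Gain = 20 log₁₀(2480.4) ≈ 67.89 dB
∠T = 82.87° − 131.80° = -48.93°

Substitute s = j3970:
Numerator: 500(j3970)^2 + 498500(j3970) + 19140000 = -7861310000 + j1979045000
Denominator: (j3970)^2 + 151(j3970) + 1144 = -15759756 + j599470
|N| = √(7861310000² + 1979045000²) ≈ 8.1066e+09, ∠N ≈ 165.87°
|D| = √(15759756² + 599470²) ≈ 1.5771e+07, ∠D ≈ 177.82°
|T| = 8.1066e+09 / 1.5771e+07 ≈ 514.02
Gain = 20 log₁₀(514.02) ≈ 54.22 dB
∠T = 165.87° − 177.82° = -11.95°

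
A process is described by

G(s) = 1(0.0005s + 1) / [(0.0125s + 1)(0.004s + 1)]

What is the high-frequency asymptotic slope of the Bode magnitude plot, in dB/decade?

-20 dB/decade

Each pole contributes −20 dB/decade at high frequency; each zero contributes +20 dB/decade.
Net: 1 zero(s) − 2 pole(s) → -20 dB/decade.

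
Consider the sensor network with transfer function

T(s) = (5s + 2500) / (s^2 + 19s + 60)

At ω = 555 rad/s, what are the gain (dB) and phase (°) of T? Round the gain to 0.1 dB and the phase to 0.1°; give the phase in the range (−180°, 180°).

-38.3 dB, -130.1°

Substitute s = j555:
Numerator: 5(j555) + 2500 = 2500 + j2775
Denominator: (j555)^2 + 19(j555) + 60 = -307965 + j10545
|N| = √(2500² + 2775²) ≈ 3735.1, ∠N ≈ 47.98°
|D| = √(307965² + 10545²) ≈ 3.0815e+05, ∠D ≈ 178.04°
|T| = 3735.1 / 3.0815e+05 ≈ 0.012121
Gain = 20 log₁₀(0.012121) ≈ -38.33 dB
∠T = 47.98° − 178.04° = -130.06°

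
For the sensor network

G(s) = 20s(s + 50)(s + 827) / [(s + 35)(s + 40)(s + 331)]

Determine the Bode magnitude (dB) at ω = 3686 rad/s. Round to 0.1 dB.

26.2 dB

At s = jω = j3686:
zero (s+50): 50 + j3686 → |·| = √(50²+3686²) = √13589096 ≈ 3686.3, ∠ = arctan(3686/50) ≈ 89.22°
zero (s+827): 827 + j3686 → |·| = √(827²+3686²) = √14270525 ≈ 3777.6, ∠ = arctan(3686/827) ≈ 77.35°
zero at origin: s = j3686 → |·| = 3686, ∠ = 90.00°
pole (s+35): 35 + j3686 → |·| = √(35²+3686²) = √13587821 ≈ 3686.2, ∠ = arctan(3686/35) ≈ 89.46°
pole (s+40): 40 + j3686 → |·| = √(40²+3686²) = √13588196 ≈ 3686.2, ∠ = arctan(3686/40) ≈ 89.38°
pole (s+331): 331 + j3686 → |·| = √(331²+3686²) = √13696157 ≈ 3700.8, ∠ = arctan(3686/331) ≈ 84.87°
|G| = 20 · 5.1329e+10 / 5.0287e+10 ≈ 20.414
Gain = 20 log₁₀(20.414) ≈ 26.20 dB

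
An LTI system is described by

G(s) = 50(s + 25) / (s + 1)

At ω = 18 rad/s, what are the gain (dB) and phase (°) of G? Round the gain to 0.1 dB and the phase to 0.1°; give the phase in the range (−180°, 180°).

At s = jω = j18:
zero (s+25): 25 + j18 → |·| = √(25²+18²) = √949 ≈ 30.806, ∠ = arctan(18/25) ≈ 35.75°
pole (s+1): 1 + j18 → |·| = √(1²+18²) = √325 ≈ 18.028, ∠ = arctan(18/1) ≈ 86.82°
|G| = 50 · 30.806 / 18.028 ≈ 85.439
Gain = 20 log₁₀(85.439) ≈ 38.63 dB
∠G = 35.75° − 86.82° = -51.07°

38.6 dB, -51.1°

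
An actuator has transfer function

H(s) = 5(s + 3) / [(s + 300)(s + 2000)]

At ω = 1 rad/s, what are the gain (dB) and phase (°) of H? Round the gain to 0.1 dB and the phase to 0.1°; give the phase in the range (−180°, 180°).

-91.6 dB, 18.2°

At s = jω = j1:
zero (s+3): 3 + j1 → |·| = √(3²+1²) = √10 ≈ 3.1623, ∠ = arctan(1/3) ≈ 18.43°
pole (s+300): 300 + j1 → |·| = √(300²+1²) = √90001 ≈ 300, ∠ = arctan(1/300) ≈ 0.19°
pole (s+2000): 2000 + j1 → |·| = √(2000²+1²) = √4000001 ≈ 2000, ∠ = arctan(1/2000) ≈ 0.03°
|H| = 5 · 3.1623 / 6e+05 ≈ 2.6353e-05
Gain = 20 log₁₀(2.6353e-05) ≈ -91.58 dB
∠H = 18.43° − 0.22° = 18.21°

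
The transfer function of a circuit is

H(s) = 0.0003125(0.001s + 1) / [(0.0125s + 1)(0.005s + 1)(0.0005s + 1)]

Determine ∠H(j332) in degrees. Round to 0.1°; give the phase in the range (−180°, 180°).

-126.4°

At ω = 332 rad/s:
zero (1 + j332·0.001) = 1 + j0.332 → |·| ≈ 1.0537, ∠ ≈ 18.37°
pole (1 + j332·0.0125) = 1 + j4.15 → |·| ≈ 4.2688, ∠ ≈ 76.45°
pole (1 + j332·0.005) = 1 + j1.66 → |·| ≈ 1.9379, ∠ ≈ 58.93°
pole (1 + j332·0.0005) = 1 + j0.166 → |·| ≈ 1.0137, ∠ ≈ 9.43°
∠H = (18.37°) − (76.45° + 58.93° + 9.43°) = -126.44°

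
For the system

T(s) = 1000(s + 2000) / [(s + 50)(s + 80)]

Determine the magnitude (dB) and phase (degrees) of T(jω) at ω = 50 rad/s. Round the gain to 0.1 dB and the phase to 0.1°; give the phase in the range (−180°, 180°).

49.5 dB, -75.6°

At s = jω = j50:
zero (s+2000): 2000 + j50 → |·| = √(2000²+50²) = √4002500 ≈ 2000.6, ∠ = arctan(50/2000) ≈ 1.43°
pole (s+50): 50 + j50 → |·| = √(50²+50²) = √5000 ≈ 70.711, ∠ = arctan(50/50) ≈ 45.00°
pole (s+80): 80 + j50 → |·| = √(80²+50²) = √8900 ≈ 94.34, ∠ = arctan(50/80) ≈ 32.01°
|T| = 1000 · 2000.6 / 6670.9 ≈ 299.9
Gain = 20 log₁₀(299.9) ≈ 49.54 dB
∠T = 1.43° − 77.01° = -75.58°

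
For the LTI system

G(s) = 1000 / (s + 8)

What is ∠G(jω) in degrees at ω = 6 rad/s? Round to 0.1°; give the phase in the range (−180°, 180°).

-36.9°

Substitute s = j6:
Numerator: 1000 = 1000 + j0
Denominator: (j6) + 8 = 8 + j6
|N| = √(1000² + 0²) ≈ 1000, ∠N ≈ 0.00°
|D| = √(8² + 6²) ≈ 10, ∠D ≈ 36.87°
∠G = 0.00° − 36.87° = -36.87°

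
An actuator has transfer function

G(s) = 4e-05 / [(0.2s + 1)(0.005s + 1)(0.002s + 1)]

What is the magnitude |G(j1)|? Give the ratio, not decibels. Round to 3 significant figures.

3.92e-05

At ω = 1 rad/s:
pole (1 + j1·0.2) = 1 + j0.2 → |·| ≈ 1.0198, ∠ ≈ 11.31°
pole (1 + j1·0.005) = 1 + j0.005 → |·| ≈ 1, ∠ ≈ 0.29°
pole (1 + j1·0.002) = 1 + j0.002 → |·| ≈ 1, ∠ ≈ 0.11°
|G| = 4e-05 · 1 / (1.0198 · 1 · 1) ≈ 3.9223e-05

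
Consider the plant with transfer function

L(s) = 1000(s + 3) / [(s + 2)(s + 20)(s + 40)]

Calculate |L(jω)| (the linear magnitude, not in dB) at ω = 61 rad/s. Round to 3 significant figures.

At s = jω = j61:
zero (s+3): 3 + j61 → |·| = √(3²+61²) = √3730 ≈ 61.074, ∠ = arctan(61/3) ≈ 87.18°
pole (s+2): 2 + j61 → |·| = √(2²+61²) = √3725 ≈ 61.033, ∠ = arctan(61/2) ≈ 88.12°
pole (s+20): 20 + j61 → |·| = √(20²+61²) = √4121 ≈ 64.195, ∠ = arctan(61/20) ≈ 71.85°
pole (s+40): 40 + j61 → |·| = √(40²+61²) = √5321 ≈ 72.945, ∠ = arctan(61/40) ≈ 56.75°
|L| = 1000 · 61.074 / 2.858e+05 ≈ 0.21369

0.214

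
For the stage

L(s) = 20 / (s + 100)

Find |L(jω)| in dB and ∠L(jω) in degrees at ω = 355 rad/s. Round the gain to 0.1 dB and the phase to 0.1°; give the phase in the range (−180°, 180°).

-25.3 dB, -74.3°

Substitute s = j355:
Numerator: 20 = 20 + j0
Denominator: (j355) + 100 = 100 + j355
|N| = √(20² + 0²) ≈ 20, ∠N ≈ 0.00°
|D| = √(100² + 355²) ≈ 368.82, ∠D ≈ 74.27°
|L| = 20 / 368.82 ≈ 0.054227
Gain = 20 log₁₀(0.054227) ≈ -25.32 dB
∠L = 0.00° − 74.27° = -74.27°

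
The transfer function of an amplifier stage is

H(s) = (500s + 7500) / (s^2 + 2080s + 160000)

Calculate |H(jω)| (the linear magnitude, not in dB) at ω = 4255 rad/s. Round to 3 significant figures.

0.106

Substitute s = j4255:
Numerator: 500(j4255) + 7500 = 7500 + j2127500
Denominator: (j4255)^2 + 2080(j4255) + 160000 = -17945025 + j8850400
|N| = √(7500² + 2127500²) ≈ 2.1275e+06, ∠N ≈ 89.80°
|D| = √(17945025² + 8850400²) ≈ 2.0009e+07, ∠D ≈ 153.75°
|H| = 2.1275e+06 / 2.0009e+07 ≈ 0.10633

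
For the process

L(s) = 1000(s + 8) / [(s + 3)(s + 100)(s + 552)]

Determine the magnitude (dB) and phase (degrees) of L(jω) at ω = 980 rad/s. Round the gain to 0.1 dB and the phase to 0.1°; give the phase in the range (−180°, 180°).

-60.9 dB, -145.1°

At s = jω = j980:
zero (s+8): 8 + j980 → |·| = √(8²+980²) = √960464 ≈ 980.03, ∠ = arctan(980/8) ≈ 89.53°
pole (s+3): 3 + j980 → |·| = √(3²+980²) = √960409 ≈ 980, ∠ = arctan(980/3) ≈ 89.82°
pole (s+100): 100 + j980 → |·| = √(100²+980²) = √970400 ≈ 985.09, ∠ = arctan(980/100) ≈ 84.17°
pole (s+552): 552 + j980 → |·| = √(552²+980²) = √1265104 ≈ 1124.8, ∠ = arctan(980/552) ≈ 60.61°
|L| = 1000 · 980.03 / 1.0859e+09 ≈ 0.0009025
Gain = 20 log₁₀(0.0009025) ≈ -60.89 dB
∠L = 89.53° − 234.60° = -145.07°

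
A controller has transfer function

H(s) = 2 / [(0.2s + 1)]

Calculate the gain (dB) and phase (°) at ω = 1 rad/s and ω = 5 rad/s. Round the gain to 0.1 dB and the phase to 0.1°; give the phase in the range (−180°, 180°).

At ω = 1 rad/s:
pole (1 + j1·0.2) = 1 + j0.2 → |·| ≈ 1.0198, ∠ ≈ 11.31°
|H| = 2 · 1 / (1.0198) ≈ 1.9612
Gain = 20 log₁₀(1.9612) ≈ 5.85 dB
∠H = (0°) − (11.31°) = -11.31°

At ω = 5 rad/s:
pole (1 + j5·0.2) = 1 + j1 → |·| ≈ 1.4142, ∠ ≈ 45.00°
|H| = 2 · 1 / (1.4142) ≈ 1.4142
Gain = 20 log₁₀(1.4142) ≈ 3.01 dB
∠H = (0°) − (45.00°) = -45.00°

ω = 1: 5.9 dB, -11.3°; ω = 5: 3.0 dB, -45.0°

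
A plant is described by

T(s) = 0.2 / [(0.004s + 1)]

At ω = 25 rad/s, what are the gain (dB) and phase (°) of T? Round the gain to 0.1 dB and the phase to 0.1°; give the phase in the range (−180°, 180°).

At ω = 25 rad/s:
pole (1 + j25·0.004) = 1 + j0.1 → |·| ≈ 1.005, ∠ ≈ 5.71°
|T| = 0.2 · 1 / (1.005) ≈ 0.199
Gain = 20 log₁₀(0.199) ≈ -14.02 dB
∠T = (0°) − (5.71°) = -5.71°

-14.0 dB, -5.7°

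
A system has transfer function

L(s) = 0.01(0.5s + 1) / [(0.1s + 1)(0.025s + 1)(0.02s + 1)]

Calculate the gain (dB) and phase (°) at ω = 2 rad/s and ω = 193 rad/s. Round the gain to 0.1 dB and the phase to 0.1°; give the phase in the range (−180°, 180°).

At ω = 2 rad/s:
zero (1 + j2·0.5) = 1 + j1 → |·| ≈ 1.4142, ∠ ≈ 45.00°
pole (1 + j2·0.1) = 1 + j0.2 → |·| ≈ 1.0198, ∠ ≈ 11.31°
pole (1 + j2·0.025) = 1 + j0.05 → |·| ≈ 1.0012, ∠ ≈ 2.86°
pole (1 + j2·0.02) = 1 + j0.04 → |·| ≈ 1.0008, ∠ ≈ 2.29°
|L| = 0.01 · 1.4142 / (1.0198 · 1.0012 · 1.0008) ≈ 0.01384
Gain = 20 log₁₀(0.01384) ≈ -37.18 dB
∠L = (45.00°) − (11.31° + 2.86° + 2.29°) = 28.54°

At ω = 193 rad/s:
zero (1 + j193·0.5) = 1 + j96.5 → |·| ≈ 96.505, ∠ ≈ 89.41°
pole (1 + j193·0.1) = 1 + j19.3 → |·| ≈ 19.326, ∠ ≈ 87.03°
pole (1 + j193·0.025) = 1 + j4.825 → |·| ≈ 4.9275, ∠ ≈ 78.29°
pole (1 + j193·0.02) = 1 + j3.86 → |·| ≈ 3.9874, ∠ ≈ 75.48°
|L| = 0.01 · 96.505 / (19.326 · 4.9275 · 3.9874) ≈ 0.0025415
Gain = 20 log₁₀(0.0025415) ≈ -51.90 dB
∠L = (89.41°) − (87.03° + 78.29° + 75.48°) = -151.39°

ω = 2: -37.2 dB, 28.5°; ω = 193: -51.9 dB, -151.4°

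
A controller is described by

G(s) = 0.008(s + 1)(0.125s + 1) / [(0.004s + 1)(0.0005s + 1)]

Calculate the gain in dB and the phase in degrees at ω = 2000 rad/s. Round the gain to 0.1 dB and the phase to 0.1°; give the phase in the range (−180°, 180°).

At ω = 2000 rad/s:
zero (1 + j2000·1) = 1 + j2000 → |·| ≈ 2000, ∠ ≈ 89.97°
zero (1 + j2000·0.125) = 1 + j250 → |·| ≈ 250, ∠ ≈ 89.77°
pole (1 + j2000·0.004) = 1 + j8 → |·| ≈ 8.0623, ∠ ≈ 82.87°
pole (1 + j2000·0.0005) = 1 + j1 → |·| ≈ 1.4142, ∠ ≈ 45.00°
|G| = 0.008 · 2000 · 250 / (8.0623 · 1.4142) ≈ 350.82
Gain = 20 log₁₀(350.82) ≈ 50.90 dB
∠G = (89.97° + 89.77°) − (82.87° + 45.00°) = 51.87°

50.9 dB, 51.9°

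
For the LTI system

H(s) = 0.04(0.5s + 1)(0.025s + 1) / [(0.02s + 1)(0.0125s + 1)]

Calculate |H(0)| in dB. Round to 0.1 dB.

-28.0 dB

H(0) = 0.04 · 1 / 1 = 0.04
20 log₁₀(0.04) ≈ -27.96 dB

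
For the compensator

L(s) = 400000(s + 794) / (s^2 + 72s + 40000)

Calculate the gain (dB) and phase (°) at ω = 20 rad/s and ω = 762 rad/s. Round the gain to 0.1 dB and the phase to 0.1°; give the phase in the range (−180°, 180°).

At s = jω = j20:
zero (s+794): 794 + j20 → |·| = √(794²+20²) = √630836 ≈ 794.25, ∠ = arctan(20/794) ≈ 1.44°
quadratic: (j20)² + 72·j20 + 40000 = 39600 + j1440 → |·| ≈ 39626, ∠ ≈ 2.08°
|L| = 400000 · 794.25 / 39626 ≈ 8017.5
Gain = 20 log₁₀(8017.5) ≈ 78.08 dB
∠L = 1.44° − 2.08° = -0.64°

At s = jω = j762:
zero (s+794): 794 + j762 → |·| = √(794²+762²) = √1211080 ≈ 1100.5, ∠ = arctan(762/794) ≈ 43.82°
quadratic: (j762)² + 72·j762 + 40000 = -540644 + j54864 → |·| ≈ 5.4342e+05, ∠ ≈ 174.21°
|L| = 400000 · 1100.5 / 5.4342e+05 ≈ 810.05
Gain = 20 log₁₀(810.05) ≈ 58.17 dB
∠L = 43.82° − 174.21° = -130.39°

ω = 20: 78.1 dB, -0.6°; ω = 762: 58.2 dB, -130.4°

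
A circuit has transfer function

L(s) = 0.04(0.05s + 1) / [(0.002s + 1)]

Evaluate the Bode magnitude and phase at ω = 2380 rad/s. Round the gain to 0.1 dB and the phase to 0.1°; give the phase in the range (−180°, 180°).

-0.2 dB, 11.4°

At ω = 2380 rad/s:
zero (1 + j2380·0.05) = 1 + j119 → |·| ≈ 119, ∠ ≈ 89.52°
pole (1 + j2380·0.002) = 1 + j4.76 → |·| ≈ 4.8639, ∠ ≈ 78.14°
|L| = 0.04 · 119 / (4.8639) ≈ 0.97864
Gain = 20 log₁₀(0.97864) ≈ -0.19 dB
∠L = (89.52°) − (78.14°) = 11.38°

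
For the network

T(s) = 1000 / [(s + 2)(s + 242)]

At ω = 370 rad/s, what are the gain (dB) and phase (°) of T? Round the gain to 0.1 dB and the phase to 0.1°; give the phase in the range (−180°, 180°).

-44.3 dB, -146.5°

At s = jω = j370:
pole (s+2): 2 + j370 → |·| = √(2²+370²) = √136904 ≈ 370.01, ∠ = arctan(370/2) ≈ 89.69°
pole (s+242): 242 + j370 → |·| = √(242²+370²) = √195464 ≈ 442.11, ∠ = arctan(370/242) ≈ 56.81°
|T| = 1000 / 1.6359e+05 ≈ 0.0061128
Gain = 20 log₁₀(0.0061128) ≈ -44.28 dB
∠T = 0.00° − 146.50° = -146.50°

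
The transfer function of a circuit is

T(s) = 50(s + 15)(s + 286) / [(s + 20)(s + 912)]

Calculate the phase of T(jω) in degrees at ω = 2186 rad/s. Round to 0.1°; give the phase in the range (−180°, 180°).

At s = jω = j2186:
zero (s+15): 15 + j2186 → |·| = √(15²+2186²) = √4778821 ≈ 2186.1, ∠ = arctan(2186/15) ≈ 89.61°
zero (s+286): 286 + j2186 → |·| = √(286²+2186²) = √4860392 ≈ 2204.6, ∠ = arctan(2186/286) ≈ 82.55°
pole (s+20): 20 + j2186 → |·| = √(20²+2186²) = √4778996 ≈ 2186.1, ∠ = arctan(2186/20) ≈ 89.48°
pole (s+912): 912 + j2186 → |·| = √(912²+2186²) = √5610340 ≈ 2368.6, ∠ = arctan(2186/912) ≈ 67.35°
∠T = 172.16° − 156.83° = 15.33°

15.3°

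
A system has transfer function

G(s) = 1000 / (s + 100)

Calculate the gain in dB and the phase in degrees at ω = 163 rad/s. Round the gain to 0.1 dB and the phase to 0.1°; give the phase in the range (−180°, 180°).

Substitute s = j163:
Numerator: 1000 = 1000 + j0
Denominator: (j163) + 100 = 100 + j163
|N| = √(1000² + 0²) ≈ 1000, ∠N ≈ 0.00°
|D| = √(100² + 163²) ≈ 191.23, ∠D ≈ 58.47°
|G| = 1000 / 191.23 ≈ 5.2293
Gain = 20 log₁₀(5.2293) ≈ 14.37 dB
∠G = 0.00° − 58.47° = -58.47°

14.4 dB, -58.5°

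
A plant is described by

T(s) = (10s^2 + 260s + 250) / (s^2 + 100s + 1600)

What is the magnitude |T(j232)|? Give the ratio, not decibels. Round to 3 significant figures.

Substitute s = j232:
Numerator: 10(j232)^2 + 260(j232) + 250 = -537990 + j60320
Denominator: (j232)^2 + 100(j232) + 1600 = -52224 + j23200
|N| = √(537990² + 60320²) ≈ 5.4136e+05, ∠N ≈ 173.60°
|D| = √(52224² + 23200²) ≈ 57145, ∠D ≈ 156.05°
|T| = 5.4136e+05 / 57145 ≈ 9.4734

9.47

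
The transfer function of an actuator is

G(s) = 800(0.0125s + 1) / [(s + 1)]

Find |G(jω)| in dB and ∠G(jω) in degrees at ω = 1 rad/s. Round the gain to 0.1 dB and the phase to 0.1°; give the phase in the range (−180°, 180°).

At ω = 1 rad/s:
zero (1 + j1·0.0125) = 1 + j0.0125 → |·| ≈ 1.0001, ∠ ≈ 0.72°
pole (1 + j1·1) = 1 + j1 → |·| ≈ 1.4142, ∠ ≈ 45.00°
|G| = 800 · 1.0001 / (1.4142) ≈ 565.75
Gain = 20 log₁₀(565.75) ≈ 55.05 dB
∠G = (0.72°) − (45.00°) = -44.28°

55.1 dB, -44.3°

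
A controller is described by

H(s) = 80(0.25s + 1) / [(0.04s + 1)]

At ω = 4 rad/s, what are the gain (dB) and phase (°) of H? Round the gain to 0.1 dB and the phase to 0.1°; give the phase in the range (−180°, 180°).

At ω = 4 rad/s:
zero (1 + j4·0.25) = 1 + j1 → |·| ≈ 1.4142, ∠ ≈ 45.00°
pole (1 + j4·0.04) = 1 + j0.16 → |·| ≈ 1.0127, ∠ ≈ 9.09°
|H| = 80 · 1.4142 / (1.0127) ≈ 111.72
Gain = 20 log₁₀(111.72) ≈ 40.96 dB
∠H = (45.00°) − (9.09°) = 35.91°

41.0 dB, 35.9°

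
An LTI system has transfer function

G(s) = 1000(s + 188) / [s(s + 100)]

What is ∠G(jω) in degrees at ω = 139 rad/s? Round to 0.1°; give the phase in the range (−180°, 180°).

At s = jω = j139:
zero (s+188): 188 + j139 → |·| = √(188²+139²) = √54665 ≈ 233.81, ∠ = arctan(139/188) ≈ 36.48°
pole (s+100): 100 + j139 → |·| = √(100²+139²) = √29321 ≈ 171.23, ∠ = arctan(139/100) ≈ 54.27°
pole at origin: |s| = 139, ∠ = 90.00° (in denominator)
∠G = 36.48° − 144.27° = -107.79°

-107.8°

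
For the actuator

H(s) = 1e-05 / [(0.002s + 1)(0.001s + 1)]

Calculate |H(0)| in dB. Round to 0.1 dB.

-100.0 dB

H(0) = 1e-05 · 1 / 1 = 1e-05
20 log₁₀(1e-05) ≈ -100.00 dB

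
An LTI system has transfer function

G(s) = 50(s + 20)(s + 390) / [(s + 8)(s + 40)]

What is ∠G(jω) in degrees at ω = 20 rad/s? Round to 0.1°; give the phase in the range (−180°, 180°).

At s = jω = j20:
zero (s+20): 20 + j20 → |·| = √(20²+20²) = √800 ≈ 28.284, ∠ = arctan(20/20) ≈ 45.00°
zero (s+390): 390 + j20 → |·| = √(390²+20²) = √152500 ≈ 390.51, ∠ = arctan(20/390) ≈ 2.94°
pole (s+8): 8 + j20 → |·| = √(8²+20²) = √464 ≈ 21.541, ∠ = arctan(20/8) ≈ 68.20°
pole (s+40): 40 + j20 → |·| = √(40²+20²) = √2000 ≈ 44.721, ∠ = arctan(20/40) ≈ 26.57°
∠G = 47.94° − 94.77° = -46.83°

-46.8°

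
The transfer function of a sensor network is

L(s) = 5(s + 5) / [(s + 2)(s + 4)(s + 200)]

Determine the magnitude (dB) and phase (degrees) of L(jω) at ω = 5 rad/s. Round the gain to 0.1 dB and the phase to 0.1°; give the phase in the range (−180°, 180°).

At s = jω = j5:
zero (s+5): 5 + j5 → |·| = √(5²+5²) = √50 ≈ 7.0711, ∠ = arctan(5/5) ≈ 45.00°
pole (s+2): 2 + j5 → |·| = √(2²+5²) = √29 ≈ 5.3852, ∠ = arctan(5/2) ≈ 68.20°
pole (s+4): 4 + j5 → |·| = √(4²+5²) = √41 ≈ 6.4031, ∠ = arctan(5/4) ≈ 51.34°
pole (s+200): 200 + j5 → |·| = √(200²+5²) = √40025 ≈ 200.06, ∠ = arctan(5/200) ≈ 1.43°
|L| = 5 · 7.0711 / 6898.5 ≈ 0.0051251
Gain = 20 log₁₀(0.0051251) ≈ -45.81 dB
∠L = 45.00° − 120.97° = -75.97°

-45.8 dB, -76.0°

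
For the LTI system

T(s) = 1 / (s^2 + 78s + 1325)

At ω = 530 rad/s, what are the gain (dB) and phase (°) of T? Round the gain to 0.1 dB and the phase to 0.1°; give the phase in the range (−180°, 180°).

Substitute s = j530:
Numerator: 1 = 1 + j0
Denominator: (j530)^2 + 78(j530) + 1325 = -279575 + j41340
|N| = √(1² + 0²) ≈ 1, ∠N ≈ 0.00°
|D| = √(279575² + 41340²) ≈ 2.8261e+05, ∠D ≈ 171.59°
|T| = 1 / 2.8261e+05 ≈ 3.5384e-06
Gain = 20 log₁₀(3.5384e-06) ≈ -109.02 dB
∠T = 0.00° − 171.59° = -171.59°

-109.0 dB, -171.6°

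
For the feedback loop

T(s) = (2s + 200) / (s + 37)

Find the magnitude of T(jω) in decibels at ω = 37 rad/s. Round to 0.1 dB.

12.2 dB

Substitute s = j37:
Numerator: 2(j37) + 200 = 200 + j74
Denominator: (j37) + 37 = 37 + j37
|N| = √(200² + 74²) ≈ 213.25, ∠N ≈ 20.30°
|D| = √(37² + 37²) ≈ 52.326, ∠D ≈ 45.00°
|T| = 213.25 / 52.326 ≈ 4.0754
Gain = 20 log₁₀(4.0754) ≈ 12.20 dB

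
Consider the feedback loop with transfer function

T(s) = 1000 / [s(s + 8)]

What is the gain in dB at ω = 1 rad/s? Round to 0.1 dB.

At s = jω = j1:
pole (s+8): 8 + j1 → |·| = √(8²+1²) = √65 ≈ 8.0623, ∠ = arctan(1/8) ≈ 7.13°
pole at origin: |s| = 1, ∠ = 90.00° (in denominator)
|T| = 1000 / 8.0623 ≈ 124.03
Gain = 20 log₁₀(124.03) ≈ 41.87 dB

41.9 dB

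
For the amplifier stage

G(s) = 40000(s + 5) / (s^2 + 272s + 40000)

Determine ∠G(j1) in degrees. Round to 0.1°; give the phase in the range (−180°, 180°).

10.9°

At s = jω = j1:
zero (s+5): 5 + j1 → |·| = √(5²+1²) = √26 ≈ 5.099, ∠ = arctan(1/5) ≈ 11.31°
quadratic: (j1)² + 272·j1 + 40000 = 39999 + j272 → |·| ≈ 40000, ∠ ≈ 0.39°
∠G = 11.31° − 0.39° = 10.92°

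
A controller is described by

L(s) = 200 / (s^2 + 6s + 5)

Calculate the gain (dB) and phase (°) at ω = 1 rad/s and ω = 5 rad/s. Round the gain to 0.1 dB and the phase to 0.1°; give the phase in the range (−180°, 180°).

Substitute s = j1:
Numerator: 200 = 200 + j0
Denominator: (j1)^2 + 6(j1) + 5 = 4 + j6
|N| = √(200² + 0²) ≈ 200, ∠N ≈ 0.00°
|D| = √(4² + 6²) ≈ 7.2111, ∠D ≈ 56.31°
|L| = 200 / 7.2111 ≈ 27.735
Gain = 20 log₁₀(27.735) ≈ 28.86 dB
∠L = 0.00° − 56.31° = -56.31°

Substitute s = j5:
Numerator: 200 = 200 + j0
Denominator: (j5)^2 + 6(j5) + 5 = -20 + j30
|N| = √(200² + 0²) ≈ 200, ∠N ≈ 0.00°
|D| = √(20² + 30²) ≈ 36.056, ∠D ≈ 123.69°
|L| = 200 / 36.056 ≈ 5.5469
Gain = 20 log₁₀(5.5469) ≈ 14.88 dB
∠L = 0.00° − 123.69° = -123.69°

ω = 1: 28.9 dB, -56.3°; ω = 5: 14.9 dB, -123.7°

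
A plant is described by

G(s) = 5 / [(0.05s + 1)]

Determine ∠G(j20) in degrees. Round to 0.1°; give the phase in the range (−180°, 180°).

-45.0°

At ω = 20 rad/s:
pole (1 + j20·0.05) = 1 + j1 → |·| ≈ 1.4142, ∠ ≈ 45.00°
∠G = (0°) − (45.00°) = -45.00°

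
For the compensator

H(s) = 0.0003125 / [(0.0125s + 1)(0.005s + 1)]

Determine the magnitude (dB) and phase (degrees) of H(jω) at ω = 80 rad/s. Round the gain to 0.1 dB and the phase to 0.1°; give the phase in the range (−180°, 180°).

-73.8 dB, -66.8°

At ω = 80 rad/s:
pole (1 + j80·0.0125) = 1 + j1 → |·| ≈ 1.4142, ∠ ≈ 45.00°
pole (1 + j80·0.005) = 1 + j0.4 → |·| ≈ 1.077, ∠ ≈ 21.80°
|H| = 0.0003125 · 1 / (1.4142 · 1.077) ≈ 0.00020517
Gain = 20 log₁₀(0.00020517) ≈ -73.76 dB
∠H = (0°) − (45.00° + 21.80°) = -66.80°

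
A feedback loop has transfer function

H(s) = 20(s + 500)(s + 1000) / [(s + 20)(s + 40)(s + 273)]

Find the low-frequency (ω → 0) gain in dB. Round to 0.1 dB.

33.2 dB

H(0) = 20·500·1000 / (20·40·273) ≈ 45.788
20 log₁₀(45.788) ≈ 33.22 dB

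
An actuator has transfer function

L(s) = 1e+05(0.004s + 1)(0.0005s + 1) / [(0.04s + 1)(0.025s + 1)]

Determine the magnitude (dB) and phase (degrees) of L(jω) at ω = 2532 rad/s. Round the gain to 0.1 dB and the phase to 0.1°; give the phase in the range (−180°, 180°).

At ω = 2532 rad/s:
zero (1 + j2532·0.004) = 1 + j10.128 → |·| ≈ 10.177, ∠ ≈ 84.36°
zero (1 + j2532·0.0005) = 1 + j1.266 → |·| ≈ 1.6133, ∠ ≈ 51.70°
pole (1 + j2532·0.04) = 1 + j101.28 → |·| ≈ 101.28, ∠ ≈ 89.43°
pole (1 + j2532·0.025) = 1 + j63.3 → |·| ≈ 63.308, ∠ ≈ 89.09°
|L| = 1e+05 · 10.177 · 1.6133 / (101.28 · 63.308) ≈ 256.07
Gain = 20 log₁₀(256.07) ≈ 48.17 dB
∠L = (84.36° + 51.70°) − (89.43° + 89.09°) = -42.46°

48.2 dB, -42.5°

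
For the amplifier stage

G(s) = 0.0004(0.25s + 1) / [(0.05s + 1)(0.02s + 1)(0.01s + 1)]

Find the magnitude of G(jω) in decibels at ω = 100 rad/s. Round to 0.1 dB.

-64.1 dB

At ω = 100 rad/s:
zero (1 + j100·0.25) = 1 + j25 → |·| ≈ 25.02, ∠ ≈ 87.71°
pole (1 + j100·0.05) = 1 + j5 → |·| ≈ 5.099, ∠ ≈ 78.69°
pole (1 + j100·0.02) = 1 + j2 → |·| ≈ 2.2361, ∠ ≈ 63.43°
pole (1 + j100·0.01) = 1 + j1 → |·| ≈ 1.4142, ∠ ≈ 45.00°
|G| = 0.0004 · 25.02 / (5.099 · 2.2361 · 1.4142) ≈ 0.00062067
Gain = 20 log₁₀(0.00062067) ≈ -64.14 dB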